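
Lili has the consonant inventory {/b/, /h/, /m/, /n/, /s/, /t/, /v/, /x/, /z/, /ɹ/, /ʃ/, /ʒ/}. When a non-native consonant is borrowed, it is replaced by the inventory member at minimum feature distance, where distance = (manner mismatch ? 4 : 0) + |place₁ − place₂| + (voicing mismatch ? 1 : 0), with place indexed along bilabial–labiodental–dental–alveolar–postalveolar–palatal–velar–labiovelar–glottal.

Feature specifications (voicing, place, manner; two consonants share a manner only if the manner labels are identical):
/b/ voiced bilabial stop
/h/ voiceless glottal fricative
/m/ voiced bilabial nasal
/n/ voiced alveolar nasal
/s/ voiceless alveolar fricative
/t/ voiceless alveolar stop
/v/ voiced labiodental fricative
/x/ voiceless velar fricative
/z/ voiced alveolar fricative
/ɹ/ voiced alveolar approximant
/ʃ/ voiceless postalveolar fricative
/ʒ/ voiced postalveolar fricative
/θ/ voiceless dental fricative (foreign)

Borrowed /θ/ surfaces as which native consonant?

s

/s/ is closest: same manner (fricative), place distance 1 (dental→alveolar), same voicing; total 1. Next closest is /v/ at distance 2.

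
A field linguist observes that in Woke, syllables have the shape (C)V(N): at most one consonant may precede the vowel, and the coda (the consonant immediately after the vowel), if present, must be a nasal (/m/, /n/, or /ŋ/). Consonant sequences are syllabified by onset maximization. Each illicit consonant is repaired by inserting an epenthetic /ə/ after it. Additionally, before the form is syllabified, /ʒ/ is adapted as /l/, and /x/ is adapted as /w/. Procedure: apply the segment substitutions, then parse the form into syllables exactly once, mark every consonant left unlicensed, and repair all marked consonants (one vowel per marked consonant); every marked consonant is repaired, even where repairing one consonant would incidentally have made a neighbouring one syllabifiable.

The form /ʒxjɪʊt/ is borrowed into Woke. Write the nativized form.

ləwəjɪʊtə

Substitution: /ʒ/ → /l/, /x/ → /w/, giving /lwjɪʊt/.
Syllabifying with onset maximization leaves /l/, /w/, /t/ stranded (only a nasal (/m/, /n/, or /ŋ/) is licensed in coda position; onsets are limited to one consonant).
Inserting the epenthetic vowel yields /l/ → /lə/, /w/ → /wə/, /t/ → /tə/.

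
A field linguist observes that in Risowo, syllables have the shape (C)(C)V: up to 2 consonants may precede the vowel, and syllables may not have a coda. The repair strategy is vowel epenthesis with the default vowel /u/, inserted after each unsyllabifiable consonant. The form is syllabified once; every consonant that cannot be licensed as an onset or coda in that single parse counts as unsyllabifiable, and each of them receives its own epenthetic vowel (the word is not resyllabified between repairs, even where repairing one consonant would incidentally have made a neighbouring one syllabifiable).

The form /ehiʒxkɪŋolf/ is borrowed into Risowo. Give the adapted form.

Under (C)(C)V, the unsyllabifiable consonants are /ʒ/, /l/, /f/ (no codas are permitted; onsets may contain at most 2 consonants).
Inserting the epenthetic vowel yields /ʒ/ → /ʒu/, /l/ → /lu/, /f/ → /fu/.

ehiʒuxkɪŋolufu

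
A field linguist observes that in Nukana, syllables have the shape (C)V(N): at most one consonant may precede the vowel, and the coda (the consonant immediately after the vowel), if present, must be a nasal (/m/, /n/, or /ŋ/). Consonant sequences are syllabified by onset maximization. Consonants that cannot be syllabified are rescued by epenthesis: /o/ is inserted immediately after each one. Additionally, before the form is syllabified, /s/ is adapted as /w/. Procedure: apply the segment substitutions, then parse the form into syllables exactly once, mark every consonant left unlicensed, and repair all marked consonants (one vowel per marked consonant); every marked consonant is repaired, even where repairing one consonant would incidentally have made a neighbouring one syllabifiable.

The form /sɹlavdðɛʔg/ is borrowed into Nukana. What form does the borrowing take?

Substitution: /s/ → /w/, giving /wɹlavdðɛʔg/.
Under (C)V(N), the unsyllabifiable consonants are /w/, /ɹ/, /v/, /d/, /ʔ/, /g/ (only a nasal (/m/, /n/, or /ŋ/) is licensed in coda position; onsets are limited to one consonant).
Inserting the epenthetic vowel yields /w/ → /wo/, /ɹ/ → /ɹo/, /v/ → /vo/, /d/ → /do/, /ʔ/ → /ʔo/, /g/ → /go/.

woɹolavodoðɛʔogo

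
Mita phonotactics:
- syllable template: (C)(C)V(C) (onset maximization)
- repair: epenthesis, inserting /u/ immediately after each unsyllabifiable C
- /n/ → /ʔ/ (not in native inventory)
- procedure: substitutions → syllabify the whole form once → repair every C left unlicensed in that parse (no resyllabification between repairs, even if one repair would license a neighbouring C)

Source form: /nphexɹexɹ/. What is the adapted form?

Substitution: /n/ → /ʔ/, giving /ʔphexɹexɹ/.
Syllabifying with onset maximization leaves /ʔ/, /ɹ/ stranded (at most one coda consonant is licensed; onsets may contain at most 2 consonants).
Inserting the epenthetic vowel yields /ʔ/ → /ʔu/, /ɹ/ → /ɹu/.

ʔuphexɹexɹu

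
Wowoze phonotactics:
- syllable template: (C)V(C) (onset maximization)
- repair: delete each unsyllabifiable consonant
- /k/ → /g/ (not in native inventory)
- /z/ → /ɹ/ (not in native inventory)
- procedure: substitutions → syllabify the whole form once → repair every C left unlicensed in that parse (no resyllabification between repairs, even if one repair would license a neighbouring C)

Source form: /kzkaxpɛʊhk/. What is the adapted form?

gaxpɛʊh

Substitution: /k/ → /g/, /z/ → /ɹ/, giving /gɹgaxpɛʊhg/.
Under (C)V(C), the unsyllabifiable consonants are /g/, /ɹ/, /g/ (at most one coda consonant is licensed; onsets are limited to one consonant).
Deleting the stranded consonants removes /g/, /ɹ/, /g/.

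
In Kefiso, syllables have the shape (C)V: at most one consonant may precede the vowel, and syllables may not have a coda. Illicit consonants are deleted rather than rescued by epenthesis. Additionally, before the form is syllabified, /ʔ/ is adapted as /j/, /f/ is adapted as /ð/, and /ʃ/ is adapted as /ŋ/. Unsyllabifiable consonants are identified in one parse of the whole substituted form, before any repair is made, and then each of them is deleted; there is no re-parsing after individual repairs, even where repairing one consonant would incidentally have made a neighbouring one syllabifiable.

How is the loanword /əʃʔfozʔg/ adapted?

Substitution: /ʃ/ → /ŋ/, /ʔ/ → /j/, /f/ → /ð/, giving /əŋjðozjg/.
Under (C)V, the unsyllabifiable consonants are /ŋ/, /j/, /z/, /j/, /g/ (no codas are permitted; onsets are limited to one consonant).
Deletion applies to /ŋ/, /j/, /z/, /j/, /g/.

əðo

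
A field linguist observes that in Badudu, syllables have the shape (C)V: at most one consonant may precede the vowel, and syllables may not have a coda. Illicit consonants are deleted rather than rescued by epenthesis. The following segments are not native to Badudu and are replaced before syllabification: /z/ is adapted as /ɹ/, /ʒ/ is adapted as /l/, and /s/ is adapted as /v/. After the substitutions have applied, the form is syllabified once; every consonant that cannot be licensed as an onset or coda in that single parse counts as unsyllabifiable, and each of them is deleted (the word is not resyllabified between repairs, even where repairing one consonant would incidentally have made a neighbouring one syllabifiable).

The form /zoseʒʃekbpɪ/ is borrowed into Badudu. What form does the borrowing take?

ɹoveʃepɪ

Substitution: /z/ → /ɹ/, /s/ → /v/, /ʒ/ → /l/, giving /ɹovelʃekbpɪ/.
Syllabifying with onset maximization leaves /l/, /k/, /b/ stranded (no codas are permitted; onsets are limited to one consonant).
Each unlicensed consonant is deleted: /l/, /k/, /b/.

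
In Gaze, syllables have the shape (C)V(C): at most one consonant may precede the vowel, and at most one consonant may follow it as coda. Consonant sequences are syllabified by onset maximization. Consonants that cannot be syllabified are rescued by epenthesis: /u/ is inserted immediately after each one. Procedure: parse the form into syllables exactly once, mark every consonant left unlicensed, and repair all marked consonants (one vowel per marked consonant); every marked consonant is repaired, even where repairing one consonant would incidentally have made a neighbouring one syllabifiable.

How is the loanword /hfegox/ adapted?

Syllabifying with onset maximization leaves /h/ stranded (at most one coda consonant is licensed; onsets are limited to one consonant).
Epenthesis after each stranded consonant: /h/ → /hu/.

hufegox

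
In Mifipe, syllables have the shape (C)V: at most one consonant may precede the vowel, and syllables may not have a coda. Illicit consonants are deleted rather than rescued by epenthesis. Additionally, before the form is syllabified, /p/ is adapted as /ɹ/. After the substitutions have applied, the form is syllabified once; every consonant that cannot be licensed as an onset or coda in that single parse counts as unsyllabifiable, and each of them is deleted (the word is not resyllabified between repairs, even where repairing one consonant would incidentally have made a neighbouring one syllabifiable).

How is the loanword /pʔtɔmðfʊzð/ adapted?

tɔfʊ

Substitution: /p/ → /ɹ/, giving /ɹʔtɔmðfʊzð/.
The consonants /ɹ/, /ʔ/, /m/, /ð/, /z/, /ð/ cannot be parsed into a legal (C)V syllable (no codas are permitted; onsets are limited to one consonant).
Each unlicensed consonant is deleted: /ɹ/, /ʔ/, /m/, /ð/, /z/, /ð/.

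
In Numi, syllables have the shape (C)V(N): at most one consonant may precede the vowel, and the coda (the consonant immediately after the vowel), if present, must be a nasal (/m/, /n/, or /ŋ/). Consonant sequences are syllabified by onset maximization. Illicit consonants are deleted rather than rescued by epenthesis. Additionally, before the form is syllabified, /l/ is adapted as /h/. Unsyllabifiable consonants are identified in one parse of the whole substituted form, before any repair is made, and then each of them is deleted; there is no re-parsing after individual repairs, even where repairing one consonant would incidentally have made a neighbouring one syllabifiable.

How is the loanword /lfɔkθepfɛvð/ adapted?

Substitution: /l/ → /h/, giving /hfɔkθepfɛvð/.
Syllabifying with onset maximization leaves /h/, /k/, /p/, /v/, /ð/ stranded (only a nasal (/m/, /n/, or /ŋ/) is licensed in coda position; onsets are limited to one consonant).
Each unlicensed consonant is deleted: /h/, /k/, /p/, /v/, /ð/.

fɔθefɛ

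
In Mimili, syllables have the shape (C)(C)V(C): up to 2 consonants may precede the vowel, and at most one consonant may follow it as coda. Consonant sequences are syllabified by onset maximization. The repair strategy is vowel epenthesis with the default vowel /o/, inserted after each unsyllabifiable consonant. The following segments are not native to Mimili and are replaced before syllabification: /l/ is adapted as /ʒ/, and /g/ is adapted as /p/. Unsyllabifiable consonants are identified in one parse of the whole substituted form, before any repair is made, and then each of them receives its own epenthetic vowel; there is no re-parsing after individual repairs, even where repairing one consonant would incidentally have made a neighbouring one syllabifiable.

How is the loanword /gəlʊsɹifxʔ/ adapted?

Substitution: /g/ → /p/, /l/ → /ʒ/, giving /pəʒʊsɹifxʔ/.
Syllabifying with onset maximization leaves /x/, /ʔ/ stranded (at most one coda consonant is licensed; onsets may contain at most 2 consonants).
Each unlicensed consonant becomes the onset of a new syllable: /x/ → /xo/, /ʔ/ → /ʔo/.

pəʒʊsɹifxoʔo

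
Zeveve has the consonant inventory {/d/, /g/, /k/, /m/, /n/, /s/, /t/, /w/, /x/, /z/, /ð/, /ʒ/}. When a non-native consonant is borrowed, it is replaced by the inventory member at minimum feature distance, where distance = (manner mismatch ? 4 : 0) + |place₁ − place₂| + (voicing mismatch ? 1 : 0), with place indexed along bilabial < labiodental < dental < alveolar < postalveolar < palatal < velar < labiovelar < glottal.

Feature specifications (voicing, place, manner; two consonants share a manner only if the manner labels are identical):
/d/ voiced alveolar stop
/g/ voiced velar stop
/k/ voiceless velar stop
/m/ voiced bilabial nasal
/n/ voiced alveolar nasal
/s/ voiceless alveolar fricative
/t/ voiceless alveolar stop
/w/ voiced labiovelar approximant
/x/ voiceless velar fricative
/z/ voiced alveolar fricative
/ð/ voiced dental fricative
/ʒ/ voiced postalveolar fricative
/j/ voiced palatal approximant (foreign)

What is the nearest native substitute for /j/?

w

/w/ is closest: same manner (approximant), place distance 2 (palatal→labiovelar), same voicing; total 2. Next closest is /g/ at distance 5.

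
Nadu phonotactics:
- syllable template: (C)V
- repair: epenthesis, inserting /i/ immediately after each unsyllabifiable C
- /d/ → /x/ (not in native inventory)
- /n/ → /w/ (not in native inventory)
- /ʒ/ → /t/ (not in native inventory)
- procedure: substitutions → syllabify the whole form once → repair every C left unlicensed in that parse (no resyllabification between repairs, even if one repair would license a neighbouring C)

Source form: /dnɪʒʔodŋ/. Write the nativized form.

xiwɪtiʔoxiŋi

Substitution: /d/ → /x/, /n/ → /w/, /ʒ/ → /t/, giving /xwɪtʔoxŋ/.
The consonants /x/, /t/, /x/, /ŋ/ cannot be parsed into a legal (C)V syllable (no codas are permitted; onsets are limited to one consonant).
Each unlicensed consonant becomes the onset of a new syllable: /x/ → /xi/, /t/ → /ti/, /x/ → /xi/, /ŋ/ → /ŋi/.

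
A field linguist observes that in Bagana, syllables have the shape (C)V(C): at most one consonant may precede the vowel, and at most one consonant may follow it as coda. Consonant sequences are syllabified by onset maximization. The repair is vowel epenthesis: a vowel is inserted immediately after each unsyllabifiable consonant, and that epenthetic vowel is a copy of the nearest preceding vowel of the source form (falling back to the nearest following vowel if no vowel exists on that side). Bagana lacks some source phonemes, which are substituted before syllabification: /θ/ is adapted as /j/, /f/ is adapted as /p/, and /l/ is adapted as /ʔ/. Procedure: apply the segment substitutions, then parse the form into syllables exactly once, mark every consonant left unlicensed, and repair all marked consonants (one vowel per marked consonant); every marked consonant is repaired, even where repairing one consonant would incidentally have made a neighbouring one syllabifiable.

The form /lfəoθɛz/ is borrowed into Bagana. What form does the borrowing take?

ʔəpəojɛz

Substitution: /l/ → /ʔ/, /f/ → /p/, /θ/ → /j/, giving /ʔpəojɛz/.
Syllabifying with onset maximization leaves /ʔ/ stranded (at most one coda consonant is licensed; onsets are limited to one consonant).
Each unlicensed consonant becomes the onset of a new syllable: /ʔ/ → /ʔə/.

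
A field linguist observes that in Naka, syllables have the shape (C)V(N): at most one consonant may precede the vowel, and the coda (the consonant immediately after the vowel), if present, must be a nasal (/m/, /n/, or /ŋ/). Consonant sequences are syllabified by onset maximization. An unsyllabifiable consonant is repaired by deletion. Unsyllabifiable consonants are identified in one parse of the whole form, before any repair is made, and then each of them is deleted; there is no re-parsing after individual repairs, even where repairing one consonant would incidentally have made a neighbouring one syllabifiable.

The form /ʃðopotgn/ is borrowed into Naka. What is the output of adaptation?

ðopo

Under (C)V(N), the unsyllabifiable consonants are /ʃ/, /t/, /g/, /n/ (only a nasal (/m/, /n/, or /ŋ/) is licensed in coda position; onsets are limited to one consonant).
Each unlicensed consonant is deleted: /ʃ/, /t/, /g/, /n/.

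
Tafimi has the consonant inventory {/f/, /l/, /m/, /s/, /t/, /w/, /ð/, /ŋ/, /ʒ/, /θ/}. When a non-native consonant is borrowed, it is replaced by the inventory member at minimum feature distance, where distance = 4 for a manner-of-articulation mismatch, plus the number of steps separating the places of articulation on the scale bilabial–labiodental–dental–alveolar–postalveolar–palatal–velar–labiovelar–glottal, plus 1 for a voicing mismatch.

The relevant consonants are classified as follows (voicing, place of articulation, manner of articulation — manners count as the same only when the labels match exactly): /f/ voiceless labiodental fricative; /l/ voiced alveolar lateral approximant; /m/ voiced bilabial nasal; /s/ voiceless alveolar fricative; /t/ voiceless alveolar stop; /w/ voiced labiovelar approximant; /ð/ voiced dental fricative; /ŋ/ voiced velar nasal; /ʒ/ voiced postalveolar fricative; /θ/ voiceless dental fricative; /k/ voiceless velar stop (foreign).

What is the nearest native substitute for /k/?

t

/t/ is closest: same manner (stop), place distance 3 (velar→alveolar), same voicing; total 3. Next closest is /ŋ/ at distance 5.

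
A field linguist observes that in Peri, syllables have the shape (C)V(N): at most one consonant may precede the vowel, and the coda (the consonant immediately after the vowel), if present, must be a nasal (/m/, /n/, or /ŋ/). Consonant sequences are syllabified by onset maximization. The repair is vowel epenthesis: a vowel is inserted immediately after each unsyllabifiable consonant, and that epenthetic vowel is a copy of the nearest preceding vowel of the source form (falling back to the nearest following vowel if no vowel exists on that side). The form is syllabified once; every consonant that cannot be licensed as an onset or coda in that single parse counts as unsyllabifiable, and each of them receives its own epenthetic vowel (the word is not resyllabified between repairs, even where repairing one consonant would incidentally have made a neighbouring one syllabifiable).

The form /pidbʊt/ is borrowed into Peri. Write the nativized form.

pidibʊtʊ

The consonants /d/, /t/ cannot be parsed into a legal (C)V(N) syllable (only a nasal (/m/, /n/, or /ŋ/) is licensed in coda position; onsets are limited to one consonant).
Epenthesis after each stranded consonant: /d/ → /di/, /t/ → /tʊ/.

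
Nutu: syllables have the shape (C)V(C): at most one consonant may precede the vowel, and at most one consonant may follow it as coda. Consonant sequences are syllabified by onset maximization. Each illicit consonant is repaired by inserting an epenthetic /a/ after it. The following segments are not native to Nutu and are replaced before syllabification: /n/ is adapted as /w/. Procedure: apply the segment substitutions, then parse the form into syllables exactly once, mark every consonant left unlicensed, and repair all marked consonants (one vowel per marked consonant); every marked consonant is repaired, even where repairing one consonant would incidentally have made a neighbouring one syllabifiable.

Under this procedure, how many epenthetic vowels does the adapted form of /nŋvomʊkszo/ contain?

After substitution the input is /wŋvomʊkszo/.
The unsyllabifiable consonants are /w/, /ŋ/, /s/; each receives one epenthetic vowel.

3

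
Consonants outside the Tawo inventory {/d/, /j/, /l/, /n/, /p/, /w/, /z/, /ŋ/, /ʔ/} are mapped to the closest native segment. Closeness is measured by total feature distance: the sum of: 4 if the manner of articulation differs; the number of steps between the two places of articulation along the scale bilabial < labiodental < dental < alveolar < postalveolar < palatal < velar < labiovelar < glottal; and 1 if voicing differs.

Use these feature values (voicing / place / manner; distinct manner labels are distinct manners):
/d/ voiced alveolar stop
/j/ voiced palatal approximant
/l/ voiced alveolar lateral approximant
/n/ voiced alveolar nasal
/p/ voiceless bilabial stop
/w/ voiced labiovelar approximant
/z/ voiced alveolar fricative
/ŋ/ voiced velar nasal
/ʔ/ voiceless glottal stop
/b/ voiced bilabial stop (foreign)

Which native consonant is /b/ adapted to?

p

/p/ is closest: same manner (stop), place distance 0 (bilabial→bilabial), voicing differs (+1); total 1. Next closest is /d/ at distance 3.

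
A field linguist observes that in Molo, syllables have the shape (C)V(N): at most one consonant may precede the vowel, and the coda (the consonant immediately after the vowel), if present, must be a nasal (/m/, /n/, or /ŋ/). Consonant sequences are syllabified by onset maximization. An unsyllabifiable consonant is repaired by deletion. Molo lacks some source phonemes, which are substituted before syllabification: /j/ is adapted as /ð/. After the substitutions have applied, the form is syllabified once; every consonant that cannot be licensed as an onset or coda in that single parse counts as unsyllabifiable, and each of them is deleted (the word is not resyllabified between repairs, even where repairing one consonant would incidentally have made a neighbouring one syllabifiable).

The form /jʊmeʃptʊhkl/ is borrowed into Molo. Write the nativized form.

ðʊmetʊ

Substitution: /j/ → /ð/, giving /ðʊmeʃptʊhkl/.
The consonants /ʃ/, /p/, /h/, /k/, /l/ cannot be parsed into a legal (C)V(N) syllable (only a nasal (/m/, /n/, or /ŋ/) is licensed in coda position; onsets are limited to one consonant).
Deleting the stranded consonants removes /ʃ/, /p/, /h/, /k/, /l/.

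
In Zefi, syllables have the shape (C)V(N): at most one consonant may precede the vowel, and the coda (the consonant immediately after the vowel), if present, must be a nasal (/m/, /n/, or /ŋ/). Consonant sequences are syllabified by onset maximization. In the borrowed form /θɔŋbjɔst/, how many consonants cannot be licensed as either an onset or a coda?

3

Under (C)V(N), the unsyllabifiable consonants are /b/, /s/, /t/ (only a nasal (/m/, /n/, or /ŋ/) is licensed in coda position; onsets are limited to one consonant).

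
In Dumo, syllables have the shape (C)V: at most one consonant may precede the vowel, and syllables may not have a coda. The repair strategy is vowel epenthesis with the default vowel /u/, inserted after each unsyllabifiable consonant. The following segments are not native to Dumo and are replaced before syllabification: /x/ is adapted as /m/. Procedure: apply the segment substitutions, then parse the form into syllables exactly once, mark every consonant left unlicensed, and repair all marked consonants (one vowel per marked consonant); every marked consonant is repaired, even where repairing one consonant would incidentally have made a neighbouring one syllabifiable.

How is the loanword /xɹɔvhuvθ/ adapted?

muɹɔvuhuvuθu

Substitution: /x/ → /m/, giving /mɹɔvhuvθ/.
The consonants /m/, /v/, /v/, /θ/ cannot be parsed into a legal (C)V syllable (no codas are permitted; onsets are limited to one consonant).
Epenthesis after each stranded consonant: /m/ → /mu/, /v/ → /vu/, /v/ → /vu/, /θ/ → /θu/.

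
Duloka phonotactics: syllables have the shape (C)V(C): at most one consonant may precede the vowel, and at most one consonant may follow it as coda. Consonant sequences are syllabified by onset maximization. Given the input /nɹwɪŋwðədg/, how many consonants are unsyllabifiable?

Syllabifying with onset maximization leaves /n/, /ɹ/, /w/, /g/ stranded (at most one coda consonant is licensed; onsets are limited to one consonant).

4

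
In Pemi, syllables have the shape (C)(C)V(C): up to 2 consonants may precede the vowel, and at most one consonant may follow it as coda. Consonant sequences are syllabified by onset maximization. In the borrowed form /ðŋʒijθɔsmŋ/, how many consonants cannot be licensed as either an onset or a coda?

3

Syllabifying with onset maximization leaves /ð/, /m/, /ŋ/ stranded (at most one coda consonant is licensed; onsets may contain at most 2 consonants).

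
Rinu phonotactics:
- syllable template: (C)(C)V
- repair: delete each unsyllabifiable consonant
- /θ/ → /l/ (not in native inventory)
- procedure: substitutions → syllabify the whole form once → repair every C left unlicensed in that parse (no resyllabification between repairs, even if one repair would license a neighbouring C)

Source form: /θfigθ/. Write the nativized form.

lfi

Substitution: /θ/ → /l/, giving /lfigl/.
The consonants /g/, /l/ cannot be parsed into a legal (C)(C)V syllable (no codas are permitted; onsets may contain at most 2 consonants).
Each unlicensed consonant is deleted: /g/, /l/.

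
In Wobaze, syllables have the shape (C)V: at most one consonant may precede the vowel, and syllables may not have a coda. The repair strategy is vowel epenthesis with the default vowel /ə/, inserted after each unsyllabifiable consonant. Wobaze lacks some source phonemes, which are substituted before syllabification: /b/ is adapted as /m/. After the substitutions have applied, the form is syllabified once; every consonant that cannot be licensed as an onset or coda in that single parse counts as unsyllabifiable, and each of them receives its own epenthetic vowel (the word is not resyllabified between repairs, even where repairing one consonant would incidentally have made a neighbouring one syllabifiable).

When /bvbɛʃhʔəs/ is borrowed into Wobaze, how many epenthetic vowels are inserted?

After substitution the input is /mvmɛʃhʔəs/.
The unsyllabifiable consonants are /m/, /v/, /ʃ/, /h/, /s/; each receives one epenthetic vowel.

5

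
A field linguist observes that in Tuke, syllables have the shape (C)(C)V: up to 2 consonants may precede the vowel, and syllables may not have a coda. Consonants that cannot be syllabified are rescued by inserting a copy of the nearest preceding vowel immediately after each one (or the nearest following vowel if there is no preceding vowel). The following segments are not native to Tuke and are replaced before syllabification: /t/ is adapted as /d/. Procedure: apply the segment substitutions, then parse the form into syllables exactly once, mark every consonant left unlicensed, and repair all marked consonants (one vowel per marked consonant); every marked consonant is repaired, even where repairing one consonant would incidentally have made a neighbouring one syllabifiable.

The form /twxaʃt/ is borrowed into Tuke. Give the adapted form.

Substitution: /t/ → /d/, giving /dwxaʃd/.
Syllabifying with onset maximization leaves /d/, /ʃ/, /d/ stranded (no codas are permitted; onsets may contain at most 2 consonants).
Each unlicensed consonant becomes the onset of a new syllable: /d/ → /da/, /ʃ/ → /ʃa/, /d/ → /da/.

dawxaʃada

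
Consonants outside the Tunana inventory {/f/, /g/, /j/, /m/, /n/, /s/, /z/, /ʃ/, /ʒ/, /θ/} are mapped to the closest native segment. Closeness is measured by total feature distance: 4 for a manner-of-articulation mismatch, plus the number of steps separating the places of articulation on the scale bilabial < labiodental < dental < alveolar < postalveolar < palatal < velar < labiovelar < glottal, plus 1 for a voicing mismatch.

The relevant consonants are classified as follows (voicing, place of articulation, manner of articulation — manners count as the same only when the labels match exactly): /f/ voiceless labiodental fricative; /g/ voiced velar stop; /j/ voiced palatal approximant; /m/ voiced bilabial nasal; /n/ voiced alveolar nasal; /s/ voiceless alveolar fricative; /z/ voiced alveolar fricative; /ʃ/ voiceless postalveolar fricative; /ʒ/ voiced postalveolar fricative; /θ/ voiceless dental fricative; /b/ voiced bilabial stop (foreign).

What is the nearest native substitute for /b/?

m

/m/ is closest: manner differs (stop→nasal, +4), place distance 0 (bilabial→bilabial), same voicing; total 4. Next closest is /f/ at distance 6.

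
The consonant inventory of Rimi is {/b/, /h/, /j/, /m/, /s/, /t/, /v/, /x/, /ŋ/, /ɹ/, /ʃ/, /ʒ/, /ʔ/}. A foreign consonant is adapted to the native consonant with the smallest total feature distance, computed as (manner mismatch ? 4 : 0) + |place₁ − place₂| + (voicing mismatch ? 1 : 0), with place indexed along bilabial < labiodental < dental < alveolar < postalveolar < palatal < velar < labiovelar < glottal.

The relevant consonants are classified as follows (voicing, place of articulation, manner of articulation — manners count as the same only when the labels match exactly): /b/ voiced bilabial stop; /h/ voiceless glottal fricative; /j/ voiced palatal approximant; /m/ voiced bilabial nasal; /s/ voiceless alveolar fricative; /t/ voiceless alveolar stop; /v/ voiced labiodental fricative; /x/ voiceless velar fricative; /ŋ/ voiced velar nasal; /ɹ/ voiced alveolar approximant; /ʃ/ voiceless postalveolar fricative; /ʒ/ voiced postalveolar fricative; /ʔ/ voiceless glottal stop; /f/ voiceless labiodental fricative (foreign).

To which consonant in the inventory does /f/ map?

v

/v/ is closest: same manner (fricative), place distance 0 (labiodental→labiodental), voicing differs (+1); total 1. Next closest is /s/ at distance 2.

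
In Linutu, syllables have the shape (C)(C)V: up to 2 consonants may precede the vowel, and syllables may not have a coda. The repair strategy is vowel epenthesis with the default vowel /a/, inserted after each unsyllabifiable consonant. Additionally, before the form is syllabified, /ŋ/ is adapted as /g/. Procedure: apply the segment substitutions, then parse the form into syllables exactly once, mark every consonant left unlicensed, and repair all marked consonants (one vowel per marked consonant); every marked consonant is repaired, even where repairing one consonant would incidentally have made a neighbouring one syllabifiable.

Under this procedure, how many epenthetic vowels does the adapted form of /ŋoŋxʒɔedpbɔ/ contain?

2

After substitution the input is /gogxʒɔedpbɔ/.
The unsyllabifiable consonants are /g/, /d/; each receives one epenthetic vowel.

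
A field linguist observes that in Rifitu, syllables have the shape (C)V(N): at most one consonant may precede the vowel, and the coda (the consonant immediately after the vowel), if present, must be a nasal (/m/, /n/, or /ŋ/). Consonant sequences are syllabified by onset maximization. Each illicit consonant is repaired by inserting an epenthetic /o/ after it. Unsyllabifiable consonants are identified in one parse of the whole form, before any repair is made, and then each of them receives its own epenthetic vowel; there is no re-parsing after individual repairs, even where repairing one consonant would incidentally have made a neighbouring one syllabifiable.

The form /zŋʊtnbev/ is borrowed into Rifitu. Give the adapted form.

zoŋʊtonobevo

The consonants /z/, /t/, /n/, /v/ cannot be parsed into a legal (C)V(N) syllable (only a nasal (/m/, /n/, or /ŋ/) is licensed in coda position; onsets are limited to one consonant).
Each unlicensed consonant becomes the onset of a new syllable: /z/ → /zo/, /t/ → /to/, /n/ → /no/, /v/ → /vo/.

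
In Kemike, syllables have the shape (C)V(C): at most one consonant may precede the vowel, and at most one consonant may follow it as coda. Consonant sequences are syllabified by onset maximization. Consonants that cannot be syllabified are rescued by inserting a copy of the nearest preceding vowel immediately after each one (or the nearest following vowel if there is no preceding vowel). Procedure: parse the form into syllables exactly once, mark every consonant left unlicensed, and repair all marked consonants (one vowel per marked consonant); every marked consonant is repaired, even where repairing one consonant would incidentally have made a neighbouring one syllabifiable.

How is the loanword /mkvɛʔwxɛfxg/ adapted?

Syllabifying with onset maximization leaves /m/, /k/, /w/, /x/, /g/ stranded (at most one coda consonant is licensed; onsets are limited to one consonant).
Inserting the epenthetic vowel yields /m/ → /mɛ/, /k/ → /kɛ/, /w/ → /wɛ/, /x/ → /xɛ/, /g/ → /gɛ/.

mɛkɛvɛʔwɛxɛfxɛgɛ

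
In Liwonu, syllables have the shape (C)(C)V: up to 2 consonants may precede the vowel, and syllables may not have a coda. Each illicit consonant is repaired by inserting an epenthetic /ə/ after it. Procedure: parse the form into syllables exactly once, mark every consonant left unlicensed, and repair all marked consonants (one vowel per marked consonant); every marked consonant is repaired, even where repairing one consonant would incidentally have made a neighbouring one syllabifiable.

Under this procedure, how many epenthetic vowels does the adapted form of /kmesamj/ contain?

2

The unsyllabifiable consonants are /m/, /j/; each receives one epenthetic vowel.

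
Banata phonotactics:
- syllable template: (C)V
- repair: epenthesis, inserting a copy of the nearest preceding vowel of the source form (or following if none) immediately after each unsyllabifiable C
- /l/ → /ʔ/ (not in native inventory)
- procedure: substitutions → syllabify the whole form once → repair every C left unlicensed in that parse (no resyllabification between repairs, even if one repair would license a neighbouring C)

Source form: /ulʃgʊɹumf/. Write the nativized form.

uʔuʃugʊɹumufu

Substitution: /l/ → /ʔ/, giving /uʔʃgʊɹumf/.
Under (C)V, the unsyllabifiable consonants are /ʔ/, /ʃ/, /m/, /f/ (no codas are permitted; onsets are limited to one consonant).
Inserting the epenthetic vowel yields /ʔ/ → /ʔu/, /ʃ/ → /ʃu/, /m/ → /mu/, /f/ → /fu/.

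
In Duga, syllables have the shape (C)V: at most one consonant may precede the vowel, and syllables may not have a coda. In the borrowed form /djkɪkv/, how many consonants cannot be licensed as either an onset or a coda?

4

The consonants /d/, /j/, /k/, /v/ cannot be parsed into a legal (C)V syllable (no codas are permitted; onsets are limited to one consonant).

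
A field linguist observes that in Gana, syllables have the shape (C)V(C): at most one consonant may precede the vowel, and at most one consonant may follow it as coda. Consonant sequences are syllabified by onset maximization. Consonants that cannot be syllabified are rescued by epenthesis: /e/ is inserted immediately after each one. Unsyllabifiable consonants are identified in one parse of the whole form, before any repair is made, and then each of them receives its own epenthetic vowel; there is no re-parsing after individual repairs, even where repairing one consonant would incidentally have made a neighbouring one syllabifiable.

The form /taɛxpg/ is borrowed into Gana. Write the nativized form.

Syllabifying with onset maximization leaves /p/, /g/ stranded (at most one coda consonant is licensed; onsets are limited to one consonant).
Inserting the epenthetic vowel yields /p/ → /pe/, /g/ → /ge/.

taɛxpege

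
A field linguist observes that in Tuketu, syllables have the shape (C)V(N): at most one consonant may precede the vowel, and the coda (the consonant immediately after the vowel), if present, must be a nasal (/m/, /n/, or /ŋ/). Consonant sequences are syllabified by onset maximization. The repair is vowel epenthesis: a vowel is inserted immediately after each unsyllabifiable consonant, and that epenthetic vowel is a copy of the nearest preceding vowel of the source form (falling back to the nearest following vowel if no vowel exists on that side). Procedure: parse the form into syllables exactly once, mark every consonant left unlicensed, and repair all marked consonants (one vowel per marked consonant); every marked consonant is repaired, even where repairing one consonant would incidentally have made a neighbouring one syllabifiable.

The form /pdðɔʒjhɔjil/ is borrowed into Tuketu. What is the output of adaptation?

pɔdɔðɔʒɔjɔhɔjili

Under (C)V(N), the unsyllabifiable consonants are /p/, /d/, /ʒ/, /j/, /l/ (only a nasal (/m/, /n/, or /ŋ/) is licensed in coda position; onsets are limited to one consonant).
Epenthesis after each stranded consonant: /p/ → /pɔ/, /d/ → /dɔ/, /ʒ/ → /ʒɔ/, /j/ → /jɔ/, /l/ → /li/.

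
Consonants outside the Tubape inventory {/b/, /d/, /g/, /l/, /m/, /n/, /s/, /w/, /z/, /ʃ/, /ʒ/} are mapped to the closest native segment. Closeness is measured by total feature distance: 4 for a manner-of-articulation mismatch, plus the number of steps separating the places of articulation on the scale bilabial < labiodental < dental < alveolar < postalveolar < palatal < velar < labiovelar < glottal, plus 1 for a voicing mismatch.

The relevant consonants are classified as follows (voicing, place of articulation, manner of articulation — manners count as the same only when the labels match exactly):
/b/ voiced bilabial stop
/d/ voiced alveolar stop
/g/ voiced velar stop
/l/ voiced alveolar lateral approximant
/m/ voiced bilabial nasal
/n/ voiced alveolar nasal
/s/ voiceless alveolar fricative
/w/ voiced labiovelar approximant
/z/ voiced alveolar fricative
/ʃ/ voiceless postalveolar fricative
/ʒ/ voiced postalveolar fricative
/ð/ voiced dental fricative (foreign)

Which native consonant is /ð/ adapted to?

z

/z/ is closest: same manner (fricative), place distance 1 (dental→alveolar), same voicing; total 1. Next closest is /s/ at distance 2.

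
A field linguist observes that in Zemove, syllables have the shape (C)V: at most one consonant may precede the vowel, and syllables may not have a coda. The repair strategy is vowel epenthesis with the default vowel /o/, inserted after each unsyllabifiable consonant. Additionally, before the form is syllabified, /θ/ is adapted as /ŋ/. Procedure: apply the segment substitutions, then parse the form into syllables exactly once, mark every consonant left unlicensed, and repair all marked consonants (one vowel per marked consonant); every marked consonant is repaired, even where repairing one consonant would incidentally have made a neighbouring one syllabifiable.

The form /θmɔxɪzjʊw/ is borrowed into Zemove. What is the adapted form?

ŋomɔxɪzojʊwo

Substitution: /θ/ → /ŋ/, giving /ŋmɔxɪzjʊw/.
Syllabifying with onset maximization leaves /ŋ/, /z/, /w/ stranded (no codas are permitted; onsets are limited to one consonant).
Each unlicensed consonant becomes the onset of a new syllable: /ŋ/ → /ŋo/, /z/ → /zo/, /w/ → /wo/.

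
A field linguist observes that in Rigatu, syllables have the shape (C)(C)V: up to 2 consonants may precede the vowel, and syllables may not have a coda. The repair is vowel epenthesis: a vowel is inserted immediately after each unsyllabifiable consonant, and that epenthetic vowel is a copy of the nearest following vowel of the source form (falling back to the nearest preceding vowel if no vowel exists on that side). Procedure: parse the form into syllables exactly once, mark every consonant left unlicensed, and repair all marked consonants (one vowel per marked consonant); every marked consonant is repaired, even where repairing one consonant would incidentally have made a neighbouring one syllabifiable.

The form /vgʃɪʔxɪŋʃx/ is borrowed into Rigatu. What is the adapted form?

vɪgʃɪʔxɪŋɪʃɪxɪ

Under (C)(C)V, the unsyllabifiable consonants are /v/, /ŋ/, /ʃ/, /x/ (no codas are permitted; onsets may contain at most 2 consonants).
Epenthesis after each stranded consonant: /v/ → /vɪ/, /ŋ/ → /ŋɪ/, /ʃ/ → /ʃɪ/, /x/ → /xɪ/.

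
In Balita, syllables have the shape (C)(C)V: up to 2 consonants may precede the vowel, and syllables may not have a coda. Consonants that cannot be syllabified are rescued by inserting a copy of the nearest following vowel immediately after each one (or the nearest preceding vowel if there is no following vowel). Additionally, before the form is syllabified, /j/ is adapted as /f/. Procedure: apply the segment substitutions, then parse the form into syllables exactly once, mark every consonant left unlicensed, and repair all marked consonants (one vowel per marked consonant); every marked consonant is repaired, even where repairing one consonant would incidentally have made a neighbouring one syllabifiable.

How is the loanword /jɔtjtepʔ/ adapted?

fɔteftepeʔe

Substitution: /j/ → /f/, giving /fɔtftepʔ/.
The consonants /t/, /p/, /ʔ/ cannot be parsed into a legal (C)(C)V syllable (no codas are permitted; onsets may contain at most 2 consonants).
Epenthesis after each stranded consonant: /t/ → /te/, /p/ → /pe/, /ʔ/ → /ʔe/.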